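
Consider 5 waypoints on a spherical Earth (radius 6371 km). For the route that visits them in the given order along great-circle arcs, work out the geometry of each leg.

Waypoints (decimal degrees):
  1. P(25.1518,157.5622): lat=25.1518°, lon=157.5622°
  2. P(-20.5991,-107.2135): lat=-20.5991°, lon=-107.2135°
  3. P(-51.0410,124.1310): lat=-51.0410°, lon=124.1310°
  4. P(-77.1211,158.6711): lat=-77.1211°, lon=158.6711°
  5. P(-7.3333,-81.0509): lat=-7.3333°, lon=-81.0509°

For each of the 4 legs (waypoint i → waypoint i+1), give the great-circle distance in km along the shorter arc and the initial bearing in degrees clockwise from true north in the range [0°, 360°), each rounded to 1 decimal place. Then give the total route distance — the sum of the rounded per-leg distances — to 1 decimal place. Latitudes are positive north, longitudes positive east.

Leg 1: φ1=0.4389817, φ2=-0.3595221, Δφ=-0.7985038, Δλ=-4.6212077 rad; a=sin²(Δφ/2)+cosφ1·cosφ2·sin²(Δλ/2)=0.6133423558; c=2·atan2(√a, √(1-a))=1.799468756; dist=6371·c=11464.415 ≈ 11464.4 km; running total=11464.4 km
Leg 1 bearing: y=sinΔλ·cosφ2=0.93217653, x=cosφ1·sinφ2-sinφ1·cosφ2·cosΔλ=-0.28224274; θ=atan2(y, x)=106.8452° ≈ 106.8°
Leg 2: φ1=-0.3595221, φ2=-0.8908335, Δφ=-0.5313114, Δλ=4.0377232 rad; a=sin²(Δφ/2)+cosφ1·cosφ2·sin²(Δλ/2)=0.5470296372; c=2·atan2(√a, √(1-a))=1.664994849; dist=6371·c=10607.682 ≈ 10607.7 km; running total=22072.1 km
Leg 2 bearing: y=sinΔλ·cosφ2=-0.49101182, x=cosφ1·sinφ2-sinφ1·cosφ2·cosΔλ=-0.86606019; θ=atan2(y, x)=-150.4490° <0 so +360° → 209.5510° ≈ 209.6°
Leg 3: φ1=-0.8908335, φ2=-1.3460171, Δφ=-0.4551836, Δλ=0.6028385 rad; a=sin²(Δφ/2)+cosφ1·cosφ2·sin²(Δλ/2)=0.0632616321; c=2·atan2(√a, √(1-a))=0.508498060; dist=6371·c=3239.641 ≈ 3239.6 km; running total=25311.7 km
Leg 3 bearing: y=sinΔλ·cosφ2=0.12637546, x=cosφ1·sinφ2-sinφ1·cosφ2·cosΔλ=-0.47017830; θ=atan2(y, x)=164.9555° ≈ 165.0°
Leg 4: φ1=-1.3460171, φ2=-0.1279902, Δφ=1.2180269, Δλ=-4.1839382 rad; a=sin²(Δφ/2)+cosφ1·cosφ2·sin²(Δλ/2)=0.4935157780; c=2·atan2(√a, √(1-a))=1.557827519; dist=6371·c=9924.919 ≈ 9924.9 km; running total=35236.6 km
Leg 4 bearing: y=sinΔλ·cosφ2=0.85652542, x=cosφ1·sinφ2-sinφ1·cosφ2·cosΔλ=-0.51594188; θ=atan2(y, x)=121.0633° ≈ 121.1°

Leg 1: dist=11464.4 km, bearing=106.8°
Leg 2: dist=10607.7 km, bearing=209.6°
Leg 3: dist=3239.6 km, bearing=165.0°
Leg 4: dist=9924.9 km, bearing=121.1°
Total: 35236.6 km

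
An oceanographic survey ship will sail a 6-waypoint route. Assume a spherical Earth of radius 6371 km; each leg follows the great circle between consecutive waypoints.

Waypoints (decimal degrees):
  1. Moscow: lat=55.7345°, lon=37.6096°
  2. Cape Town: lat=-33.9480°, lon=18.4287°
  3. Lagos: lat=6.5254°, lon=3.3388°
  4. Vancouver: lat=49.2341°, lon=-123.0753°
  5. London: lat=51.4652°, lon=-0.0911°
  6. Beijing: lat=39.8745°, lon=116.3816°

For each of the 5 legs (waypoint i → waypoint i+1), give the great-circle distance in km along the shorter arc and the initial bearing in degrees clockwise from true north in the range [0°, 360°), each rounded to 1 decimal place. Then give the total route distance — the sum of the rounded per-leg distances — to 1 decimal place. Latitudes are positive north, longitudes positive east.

Leg 1: φ1=0.9727505, φ2=-0.5925044, Δφ=-1.5652549, Δλ=-0.3347699 rad; a=sin²(Δφ/2)+cosφ1·cosφ2·sin²(Δλ/2)=0.5101934269; c=2·atan2(√a, √(1-a))=1.591184593; dist=6371·c=10137.437 ≈ 10137.4 km; running total=10137.4 km
Leg 1 bearing: y=sinΔλ·cosφ2=-0.27254843, x=cosφ1·sinφ2-sinφ1·cosφ2·cosΔλ=-0.96192605; θ=atan2(y, x)=-164.1807° <0 so +360° → 195.8193° ≈ 195.8°
Leg 2: φ1=-0.5925044, φ2=0.1138897, Δφ=0.7063941, Δλ=-0.2633684 rad; a=sin²(Δφ/2)+cosφ1·cosφ2·sin²(Δλ/2)=0.1338556064; c=2·atan2(√a, √(1-a))=0.749119472; dist=6371·c=4772.640 ≈ 4772.6 km; running total=14910.0 km
Leg 2 bearing: y=sinΔλ·cosφ2=-0.25864776, x=cosφ1·sinφ2-sinφ1·cosφ2·cosΔλ=0.62996386; θ=atan2(y, x)=-22.3219° <0 so +360° → 337.6781° ≈ 337.7°
Leg 3: φ1=0.1138897, φ2=0.8592971, Δφ=0.7454074, Δλ=-2.2063423 rad; a=sin²(Δφ/2)+cosφ1·cosφ2·sin²(Δλ/2)=0.6495155149; c=2·atan2(√a, √(1-a))=1.874473386; dist=6371·c=11942.270 ≈ 11942.3 km; running total=26852.3 km
Leg 3 bearing: y=sinΔλ·cosφ2=-0.52547610, x=cosφ1·sinφ2-sinφ1·cosφ2·cosΔλ=0.79652703; θ=atan2(y, x)=-33.4132° <0 so +360° → 326.5868° ≈ 326.6°
Leg 4: φ1=0.8592971, φ2=0.8982372, Δφ=0.0389400, Δλ=2.1464792 rad; a=sin²(Δφ/2)+cosφ1·cosφ2·sin²(Δλ/2)=0.3145066732; c=2·atan2(√a, √(1-a))=1.190725058; dist=6371·c=7586.109 ≈ 7586.1 km; running total=34438.4 km
Leg 4 bearing: y=sinΔλ·cosφ2=0.52257681, x=cosφ1·sinφ2-sinφ1·cosφ2·cosΔλ=0.76764731; θ=atan2(y, x)=34.2451° ≈ 34.2°
Leg 5: φ1=0.8982372, φ2=0.6959413, Δφ=-0.2022959, Δλ=2.0328321 rad; a=sin²(Δφ/2)+cosφ1·cosφ2·sin²(Δλ/2)=0.3558177622; c=2·atan2(√a, √(1-a))=1.278278012; dist=6371·c=8143.909 ≈ 8143.9 km; running total=42582.3 km
Leg 5 bearing: y=sinΔλ·cosφ2=0.68698096, x=cosφ1·sinφ2-sinφ1·cosφ2·cosΔλ=0.66701056; θ=atan2(y, x)=45.8450° ≈ 45.8°

Leg 1: dist=10137.4 km, bearing=195.8°
Leg 2: dist=4772.6 km, bearing=337.7°
Leg 3: dist=11942.3 km, bearing=326.6°
Leg 4: dist=7586.1 km, bearing=34.2°
Leg 5: dist=8143.9 km, bearing=45.8°
Total: 42582.3 km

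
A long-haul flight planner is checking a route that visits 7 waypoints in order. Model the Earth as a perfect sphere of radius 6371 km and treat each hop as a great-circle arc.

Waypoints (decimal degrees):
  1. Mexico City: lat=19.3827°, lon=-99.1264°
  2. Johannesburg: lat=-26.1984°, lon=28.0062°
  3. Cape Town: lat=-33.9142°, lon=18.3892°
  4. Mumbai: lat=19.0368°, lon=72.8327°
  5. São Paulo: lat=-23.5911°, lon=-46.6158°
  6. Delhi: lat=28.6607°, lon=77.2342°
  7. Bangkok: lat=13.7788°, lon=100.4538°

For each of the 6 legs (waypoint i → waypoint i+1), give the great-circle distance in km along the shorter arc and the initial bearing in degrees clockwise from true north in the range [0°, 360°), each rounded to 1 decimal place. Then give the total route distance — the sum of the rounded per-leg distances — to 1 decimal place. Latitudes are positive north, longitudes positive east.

Leg 1: dist=14578.4 km, bearing=108.3°
Leg 2: dist=1260.8 km, bearing=224.8°
Leg 3: dist=8238.0 km, bearing=53.1°
Leg 4: dist=13767.1 km, bearing=253.8°
Leg 5: dist=14431.1 km, bearing=71.5°
Leg 6: dist=2910.9 km, bearing=119.8°
Total: 55186.3 km

Leg 1: φ1=0.3382919, φ2=-0.4572483, Δφ=-0.7955403, Δλ=2.2188825 rad; a=sin²(Δφ/2)+cosφ1·cosφ2·sin²(Δλ/2)=0.8287329717; c=2·atan2(√a, √(1-a))=2.288247014; dist=6371·c=14578.422 ≈ 14578.4 km; running total=14578.4 km
Leg 1 bearing: y=sinΔλ·cosφ2=0.71534062, x=cosφ1·sinφ2-sinφ1·cosφ2·cosΔλ=-0.23669882; θ=atan2(y, x)=108.3088° ≈ 108.3°
Leg 2: φ1=-0.4572483, φ2=-0.5919145, Δφ=-0.1346661, Δλ=-0.1678483 rad; a=sin²(Δφ/2)+cosφ1·cosφ2·sin²(Δλ/2)=0.0097591587; c=2·atan2(√a, √(1-a))=0.197899692; dist=6371·c=1260.819 ≈ 1260.8 km; running total=15839.2 km
Leg 2 bearing: y=sinΔλ·cosφ2=-0.13863983, x=cosφ1·sinφ2-sinφ1·cosφ2·cosΔλ=-0.13940828; θ=atan2(y, x)=-135.1584° <0 so +360° → 224.8416° ≈ 224.8°
Leg 3: φ1=-0.5919145, φ2=0.3322548, Δφ=0.9241693, Δλ=0.9502183 rad; a=sin²(Δφ/2)+cosφ1·cosφ2·sin²(Δλ/2)=0.3629029812; c=2·atan2(√a, √(1-a))=1.293044807; dist=6371·c=8237.988 ≈ 8238.0 km; running total=24077.2 km
Leg 3 bearing: y=sinΔλ·cosφ2=0.76904926, x=cosφ1·sinφ2-sinφ1·cosφ2·cosΔλ=0.57739144; θ=atan2(y, x)=53.1013° ≈ 53.1°
Leg 4: φ1=0.3322548, φ2=-0.4117424, Δφ=-0.7439972, Δλ=-2.0847696 rad; a=sin²(Δφ/2)+cosφ1·cosφ2·sin²(Δλ/2)=0.7782243225; c=2·atan2(√a, √(1-a))=2.160901780; dist=6371·c=13767.105 ≈ 13767.1 km; running total=37844.3 km
Leg 4 bearing: y=sinΔλ·cosφ2=-0.79802094, x=cosφ1·sinφ2-sinφ1·cosφ2·cosΔλ=-0.23136009; θ=atan2(y, x)=-106.1678° <0 so +360° → 253.8322° ≈ 253.8°
Leg 5: φ1=-0.4117424, φ2=0.5002236, Δφ=0.9119660, Δλ=2.1615903 rad; a=sin²(Δφ/2)+cosφ1·cosφ2·sin²(Δλ/2)=0.8199352490; c=2·atan2(√a, √(1-a))=2.265126064; dist=6371·c=14431.118 ≈ 14431.1 km; running total=52275.4 km
Leg 5 bearing: y=sinΔλ·cosφ2=0.72874213, x=cosφ1·sinφ2-sinφ1·cosφ2·cosΔλ=0.24392755; θ=atan2(y, x)=71.4934° ≈ 71.5°
Leg 6: φ1=0.5002236, φ2=0.2404854, Δφ=-0.2597382, Δλ=0.4052585 rad; a=sin²(Δφ/2)+cosφ1·cosφ2·sin²(Δλ/2)=0.0512862095; c=2·atan2(√a, √(1-a))=0.456892855; dist=6371·c=2910.864 ≈ 2910.9 km; running total=55186.3 km
Leg 6 bearing: y=sinΔλ·cosφ2=0.38291059, x=cosφ1·sinφ2-sinφ1·cosφ2·cosΔλ=-0.21909637; θ=atan2(y, x)=119.7776° ≈ 119.8°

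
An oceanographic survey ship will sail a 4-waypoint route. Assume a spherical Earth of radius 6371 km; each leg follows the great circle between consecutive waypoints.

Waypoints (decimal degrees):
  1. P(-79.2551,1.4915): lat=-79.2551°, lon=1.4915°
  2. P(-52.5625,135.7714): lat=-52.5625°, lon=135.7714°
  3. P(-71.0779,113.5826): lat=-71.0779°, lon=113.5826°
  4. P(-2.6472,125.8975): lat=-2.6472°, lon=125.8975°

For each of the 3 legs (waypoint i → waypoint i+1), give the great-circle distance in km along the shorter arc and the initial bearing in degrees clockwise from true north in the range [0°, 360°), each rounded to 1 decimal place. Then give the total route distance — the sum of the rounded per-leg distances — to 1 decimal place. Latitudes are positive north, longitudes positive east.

Leg 1: φ1=-1.3832624, φ2=-0.9173887, Δφ=0.4658738, Δλ=2.3436264 rad; a=sin²(Δφ/2)+cosφ1·cosφ2·sin²(Δλ/2)=0.1495151542; c=2·atan2(√a, √(1-a))=0.794040085; dist=6371·c=5058.829 ≈ 5058.8 km; running total=5058.8 km
Leg 1 bearing: y=sinΔλ·cosφ2=0.43521542, x=cosφ1·sinφ2-sinφ1·cosφ2·cosΔλ=-0.56500357; θ=atan2(y, x)=142.3934° ≈ 142.4°
Leg 2: φ1=-0.9173887, φ2=-1.2405434, Δφ=-0.3231547, Δλ=-0.3872676 rad; a=sin²(Δφ/2)+cosφ1·cosφ2·sin²(Δλ/2)=0.0331801128; c=2·atan2(√a, √(1-a))=0.366353501; dist=6371·c=2334.038 ≈ 2334.0 km; running total=7392.8 km
Leg 2 bearing: y=sinΔλ·cosφ2=-0.12246839, x=cosφ1·sinφ2-sinφ1·cosφ2·cosΔλ=-0.33662778; θ=atan2(y, x)=-160.0081° <0 so +360° → 199.9919° ≈ 200.0°
Leg 3: φ1=-1.2405434, φ2=-0.0462024, Δφ=1.1943410, Δλ=0.2149356 rad; a=sin²(Δφ/2)+cosφ1·cosφ2·sin²(Δλ/2)=0.3199137084; c=2·atan2(√a, √(1-a))=1.202343441; dist=6371·c=7660.130 ≈ 7660.1 km; running total=15052.9 km
Leg 3 bearing: y=sinΔλ·cosφ2=0.21305686, x=cosφ1·sinφ2-sinφ1·cosφ2·cosΔλ=0.90823041; θ=atan2(y, x)=13.2020° ≈ 13.2°

Leg 1: dist=5058.8 km, bearing=142.4°
Leg 2: dist=2334.0 km, bearing=200.0°
Leg 3: dist=7660.1 km, bearing=13.2°
Total: 15052.9 km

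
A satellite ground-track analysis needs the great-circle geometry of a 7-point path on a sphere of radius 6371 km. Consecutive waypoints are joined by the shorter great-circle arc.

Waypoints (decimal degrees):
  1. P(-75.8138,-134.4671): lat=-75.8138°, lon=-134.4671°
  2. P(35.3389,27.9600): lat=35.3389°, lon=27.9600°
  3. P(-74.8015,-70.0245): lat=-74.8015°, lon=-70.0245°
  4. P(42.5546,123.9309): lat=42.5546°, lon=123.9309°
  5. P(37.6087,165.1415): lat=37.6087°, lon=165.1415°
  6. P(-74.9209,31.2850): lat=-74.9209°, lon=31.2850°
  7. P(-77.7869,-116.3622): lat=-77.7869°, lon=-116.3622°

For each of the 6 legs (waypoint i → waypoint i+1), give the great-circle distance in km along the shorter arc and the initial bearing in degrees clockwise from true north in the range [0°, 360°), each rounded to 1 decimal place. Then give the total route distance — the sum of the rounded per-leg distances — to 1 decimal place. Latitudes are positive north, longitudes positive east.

Leg 1: dist=15423.7 km, bearing=158.1°
Leg 2: dist=14011.4 km, bearing=198.7°
Leg 3: dist=16361.9 km, bearing=199.1°
Leg 4: dist=3513.8 km, bearing=84.9°
Leg 5: dist=15240.2 km, bearing=196.0°
Leg 6: dist=2913.8 km, bearing=194.9°
Total: 67464.8 km

Leg 1: φ1=-1.3232004, φ2=0.6167802, Δφ=1.9399806, Δλ=2.8348877 rad; a=sin²(Δφ/2)+cosφ1·cosφ2·sin²(Δλ/2)=0.8756804761; c=2·atan2(√a, √(1-a))=2.420918379; dist=6371·c=15423.671 ≈ 15423.7 km; running total=15423.7 km
Leg 1 bearing: y=sinΔλ·cosφ2=0.24628895, x=cosφ1·sinφ2-sinφ1·cosφ2·cosΔλ=-0.61220787; θ=atan2(y, x)=158.0853° ≈ 158.1°
Leg 2: φ1=0.6167802, φ2=-1.3055325, Δφ=-1.9223126, Δλ=-1.7101521 rad; a=sin²(Δφ/2)+cosφ1·cosφ2·sin²(Δλ/2)=0.7939434079; c=2·atan2(√a, √(1-a))=2.199240403; dist=6371·c=14011.361 ≈ 14011.4 km; running total=29435.1 km
Leg 2 bearing: y=sinΔλ·cosφ2=-0.25962241, x=cosφ1·sinφ2-sinφ1·cosφ2·cosΔλ=-0.76614966; θ=atan2(y, x)=-161.2802° <0 so +360° → 198.7198° ≈ 198.7°
Leg 3: φ1=-1.3055325, φ2=0.7427179, Δφ=2.0482503, Δλ=3.3851603 rad; a=sin²(Δφ/2)+cosφ1·cosφ2·sin²(Δλ/2)=0.9200282767; c=2·atan2(√a, √(1-a))=2.568183787; dist=6371·c=16361.899 ≈ 16361.9 km; running total=45797.0 km
Leg 3 bearing: y=sinΔλ·cosφ2=-0.17765127, x=cosφ1·sinφ2-sinφ1·cosφ2·cosΔλ=-0.51258659; θ=atan2(y, x)=-160.8848° <0 so +360° → 199.1152° ≈ 199.1°
Leg 4: φ1=0.7427179, φ2=0.6563956, Δφ=-0.0863222, Δλ=0.7192607 rad; a=sin²(Δφ/2)+cosφ1·cosφ2·sin²(Δλ/2)=0.0741374907; c=2·atan2(√a, √(1-a))=0.551527699; dist=6371·c=3513.783 ≈ 3513.8 km; running total=49310.8 km
Leg 4 bearing: y=sinΔλ·cosφ2=0.52192207, x=cosφ1·sinφ2-sinφ1·cosφ2·cosΔλ=0.04649563; θ=atan2(y, x)=84.9092° ≈ 84.9°
Leg 5: φ1=0.6563956, φ2=-1.3076164, Δφ=-1.9640120, Δλ=-2.3362367 rad; a=sin²(Δφ/2)+cosφ1·cosφ2·sin²(Δλ/2)=0.8660221259; c=2·atan2(√a, √(1-a))=2.392114165; dist=6371·c=15240.159 ≈ 15240.2 km; running total=64551.0 km
Leg 5 bearing: y=sinΔλ·cosφ2=-0.18758994, x=cosφ1·sinφ2-sinφ1·cosφ2·cosΔλ=-0.65492078; θ=atan2(y, x)=-164.0166° <0 so +360° → 195.9834° ≈ 196.0°
Leg 6: φ1=-1.3076164, φ2=-1.3576375, Δφ=-0.0500211, Δλ=-2.5769298 rad; a=sin²(Δφ/2)+cosφ1·cosφ2·sin²(Δλ/2)=0.0513886187; c=2·atan2(√a, √(1-a))=0.457356906; dist=6371·c=2913.821 ≈ 2913.8 km; running total=67464.8 km
Leg 6 bearing: y=sinΔλ·cosφ2=-0.11320605, x=cosφ1·sinφ2-sinφ1·cosφ2·cosΔλ=-0.42682046; θ=atan2(y, x)=-165.1454° <0 so +360° → 194.8546° ≈ 194.9°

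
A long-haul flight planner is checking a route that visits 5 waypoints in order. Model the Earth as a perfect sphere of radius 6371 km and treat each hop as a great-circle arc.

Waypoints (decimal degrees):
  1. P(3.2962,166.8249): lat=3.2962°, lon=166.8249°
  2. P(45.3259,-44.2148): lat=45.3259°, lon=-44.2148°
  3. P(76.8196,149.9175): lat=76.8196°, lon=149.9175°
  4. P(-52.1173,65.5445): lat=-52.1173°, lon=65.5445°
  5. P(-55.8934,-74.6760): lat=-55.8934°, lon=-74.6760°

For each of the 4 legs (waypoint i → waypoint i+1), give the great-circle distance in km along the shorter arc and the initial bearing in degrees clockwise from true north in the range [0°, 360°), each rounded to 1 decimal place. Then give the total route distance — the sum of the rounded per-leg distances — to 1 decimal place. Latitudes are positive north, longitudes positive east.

Leg 1: dist=13798.3 km, bearing=26.0°
Leg 2: dist=6396.6 km, bearing=356.2°
Leg 3: dist=15456.5 km, bearing=248.7°
Leg 4: dist=7462.7 km, bearing=202.9°
Total: 43114.1 km

Leg 1: φ1=0.0575295, φ2=0.7910862, Δφ=0.7335566, Δλ=-3.6833376 rad; a=sin²(Δφ/2)+cosφ1·cosφ2·sin²(Δλ/2)=0.7802580630; c=2·atan2(√a, √(1-a))=2.165805228; dist=6371·c=13798.345 ≈ 13798.3 km; running total=13798.3 km
Leg 1 bearing: y=sinΔλ·cosφ2=0.36252702, x=cosφ1·sinφ2-sinφ1·cosφ2·cosΔλ=0.74457762; θ=atan2(y, x)=25.9610° ≈ 26.0°
Leg 2: φ1=0.7910862, φ2=1.3407550, Δφ=0.5496688, Δλ=3.3882478 rad; a=sin²(Δφ/2)+cosφ1·cosφ2·sin²(Δλ/2)=0.2315384556; c=2·atan2(√a, √(1-a))=1.004010692; dist=6371·c=6396.552 ≈ 6396.6 km; running total=20194.9 km
Leg 2 bearing: y=sinΔλ·cosφ2=-0.05567322, x=cosφ1·sinφ2-sinφ1·cosφ2·cosΔλ=0.84179219; θ=atan2(y, x)=-3.7838° <0 so +360° → 356.2162° ≈ 356.2°
Leg 3: φ1=1.3407550, φ2=-0.9096185, Δφ=-2.2503734, Δλ=-1.4725866 rad; a=sin²(Δφ/2)+cosφ1·cosφ2·sin²(Δλ/2)=0.8773745849; c=2·atan2(√a, √(1-a))=2.426068007; dist=6371·c=15456.479 ≈ 15456.5 km; running total=35651.4 km
Leg 3 bearing: y=sinΔλ·cosφ2=-0.61108801, x=cosφ1·sinφ2-sinφ1·cosφ2·cosΔλ=-0.23858989; θ=atan2(y, x)=-111.3274° <0 so +360° → 248.6726° ≈ 248.7°
Leg 4: φ1=-0.9096185, φ2=-0.9755239, Δφ=-0.0659054, Δλ=-2.4473094 rad; a=sin²(Δφ/2)+cosφ1·cosφ2·sin²(Δλ/2)=0.3055501351; c=2·atan2(√a, √(1-a))=1.171359320; dist=6371·c=7462.730 ≈ 7462.7 km; running total=43114.1 km
Leg 4 bearing: y=sinΔλ·cosφ2=-0.35877735, x=cosφ1·sinφ2-sinφ1·cosφ2·cosΔλ=-0.84854924; θ=atan2(y, x)=-157.0807° <0 so +360° → 202.9193° ≈ 202.9°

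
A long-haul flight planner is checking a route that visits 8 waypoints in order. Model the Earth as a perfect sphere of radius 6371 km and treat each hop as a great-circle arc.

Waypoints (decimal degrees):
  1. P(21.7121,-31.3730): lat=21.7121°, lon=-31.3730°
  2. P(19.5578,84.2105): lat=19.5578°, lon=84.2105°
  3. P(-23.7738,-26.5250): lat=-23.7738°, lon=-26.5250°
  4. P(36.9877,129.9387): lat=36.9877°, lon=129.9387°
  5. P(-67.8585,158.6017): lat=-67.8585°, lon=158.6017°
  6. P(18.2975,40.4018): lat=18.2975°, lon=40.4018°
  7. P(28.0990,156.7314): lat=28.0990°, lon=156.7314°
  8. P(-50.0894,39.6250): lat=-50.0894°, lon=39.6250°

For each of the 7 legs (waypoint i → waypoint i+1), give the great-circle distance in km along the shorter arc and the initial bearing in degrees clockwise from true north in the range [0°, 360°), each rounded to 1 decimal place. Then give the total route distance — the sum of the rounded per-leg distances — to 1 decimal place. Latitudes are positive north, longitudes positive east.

Leg 1: dist=11645.0 km, bearing=61.5°
Leg 2: dist=12912.1 km, bearing=252.4°
Leg 3: dist=17333.4 km, bearing=51.3°
Leg 4: dist=11902.8 km, bearing=169.1°
Leg 5: dist=13052.1 km, bearing=250.4°
Leg 6: dist=11444.3 km, bearing=54.2°
Leg 7: dist=14261.3 km, bearing=226.7°
Total: 92551.0 km

Leg 1: φ1=0.3789476, φ2=0.3413480, Δφ=-0.0375996, Δλ=2.0173126 rad; a=sin²(Δφ/2)+cosφ1·cosφ2·sin²(Δλ/2)=0.6271008596; c=2·atan2(√a, √(1-a))=1.827818546; dist=6371·c=11645.032 ≈ 11645.0 km; running total=11645.0 km
Leg 1 bearing: y=sinΔλ·cosφ2=0.84991786, x=cosφ1·sinφ2-sinφ1·cosφ2·cosΔλ=0.46154212; θ=atan2(y, x)=61.4961° ≈ 61.5°
Leg 2: φ1=0.3413480, φ2=-0.4149311, Δφ=-0.7562791, Δλ=-1.9326991 rad; a=sin²(Δφ/2)+cosφ1·cosφ2·sin²(Δλ/2)=0.7201332611; c=2·atan2(√a, √(1-a))=2.026691818; dist=6371·c=12912.054 ≈ 12912.1 km; running total=24557.1 km
Leg 2 bearing: y=sinΔλ·cosφ2=-0.85586550, x=cosφ1·sinφ2-sinφ1·cosφ2·cosΔλ=-0.27140309; θ=atan2(y, x)=-107.5943° <0 so +360° → 252.4057° ≈ 252.4°
Leg 3: φ1=-0.4149311, φ2=0.6455571, Δφ=1.0604882, Δλ=2.7308067 rad; a=sin²(Δφ/2)+cosφ1·cosφ2·sin²(Δλ/2)=0.9563554245; c=2·atan2(√a, √(1-a))=2.720666375; dist=6371·c=17333.365 ≈ 17333.4 km; running total=41890.5 km
Leg 3 bearing: y=sinΔλ·cosφ2=0.31897070, x=cosφ1·sinφ2-sinφ1·cosφ2·cosΔλ=0.25537541; θ=atan2(y, x)=51.3184° ≈ 51.3°
Leg 4: φ1=0.6455571, φ2=-1.1843543, Δφ=-1.8299114, Δλ=0.5002637 rad; a=sin²(Δφ/2)+cosφ1·cosφ2·sin²(Δλ/2)=0.6465585921; c=2·atan2(√a, √(1-a))=1.868281934; dist=6371·c=11902.824 ≈ 11902.8 km; running total=53793.3 km
Leg 4 bearing: y=sinΔλ·cosφ2=0.18078043, x=cosφ1·sinφ2-sinφ1·cosφ2·cosΔλ=-0.93882946; θ=atan2(y, x)=169.1006° ≈ 169.1°
Leg 5: φ1=-1.1843543, φ2=0.3193516, Δφ=1.5037059, Δλ=-2.0629774 rad; a=sin²(Δφ/2)+cosφ1·cosφ2·sin²(Δλ/2)=0.7299477951; c=2·atan2(√a, √(1-a))=2.048673939; dist=6371·c=13052.102 ≈ 13052.1 km; running total=66845.4 km
Leg 5 bearing: y=sinΔλ·cosφ2=-0.83674481, x=cosφ1·sinφ2-sinφ1·cosφ2·cosΔλ=-0.29724430; θ=atan2(y, x)=-109.5570° <0 so +360° → 250.4430° ≈ 250.4°
Leg 6: φ1=0.3193516, φ2=0.4904201, Δφ=0.1710684, Δλ=2.0303345 rad; a=sin²(Δφ/2)+cosφ1·cosφ2·sin²(Δλ/2)=0.6118025146; c=2·atan2(√a, √(1-a))=1.796307918; dist=6371·c=11444.278 ≈ 11444.3 km; running total=78289.7 km
Leg 6 bearing: y=sinΔλ·cosφ2=0.79062011, x=cosφ1·sinφ2-sinφ1·cosφ2·cosΔλ=0.57001810; θ=atan2(y, x)=54.2093° ≈ 54.2°
Leg 7: φ1=0.4904201, φ2=-0.8742250, Δφ=-1.3646450, Δλ=-2.0438923 rad; a=sin²(Δφ/2)+cosφ1·cosφ2·sin²(Δλ/2)=0.8095787043; c=2·atan2(√a, √(1-a))=2.238465575; dist=6371·c=14261.264 ≈ 14261.3 km; running total=92551.0 km
Leg 7 bearing: y=sinΔλ·cosφ2=-0.57112036, x=cosφ1·sinφ2-sinφ1·cosφ2·cosΔλ=-0.53894864; θ=atan2(y, x)=-133.3399° <0 so +360° → 226.6601° ≈ 226.7°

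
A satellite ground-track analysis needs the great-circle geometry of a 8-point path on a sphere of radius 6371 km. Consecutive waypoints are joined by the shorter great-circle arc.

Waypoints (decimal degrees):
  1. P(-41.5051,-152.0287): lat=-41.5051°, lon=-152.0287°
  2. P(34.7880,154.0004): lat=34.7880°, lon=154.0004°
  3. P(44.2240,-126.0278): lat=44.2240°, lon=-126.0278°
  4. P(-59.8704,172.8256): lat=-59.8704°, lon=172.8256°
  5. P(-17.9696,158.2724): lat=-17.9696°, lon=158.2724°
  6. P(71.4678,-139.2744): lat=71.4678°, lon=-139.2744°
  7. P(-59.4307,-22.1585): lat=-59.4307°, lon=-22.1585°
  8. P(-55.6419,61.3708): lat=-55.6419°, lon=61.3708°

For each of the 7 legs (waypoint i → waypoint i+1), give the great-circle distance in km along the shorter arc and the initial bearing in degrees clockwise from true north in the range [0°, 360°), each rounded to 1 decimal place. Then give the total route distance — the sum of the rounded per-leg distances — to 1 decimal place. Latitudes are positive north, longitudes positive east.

Leg 1: φ1=-0.7244007, φ2=0.6071651, Δφ=1.3315658, Δλ=5.3412154 rad; a=sin²(Δφ/2)+cosφ1·cosφ2·sin²(Δλ/2)=0.5081614974; c=2·atan2(√a, √(1-a))=1.587120046; dist=6371·c=10111.542 ≈ 10111.5 km; running total=10111.5 km
Leg 1 bearing: y=sinΔλ·cosφ2=-0.66417509, x=cosφ1·sinφ2-sinφ1·cosφ2·cosΔλ=0.74739883; θ=atan2(y, x)=-41.6259° <0 so +360° → 318.3741° ≈ 318.4°
Leg 2: φ1=0.6071651, φ2=0.7718544, Δφ=0.1646893, Δλ=-4.8874141 rad; a=sin²(Δφ/2)+cosφ1·cosφ2·sin²(Δλ/2)=0.2497917519; c=2·atan2(√a, √(1-a))=1.046716556; dist=6371·c=6668.631 ≈ 6668.6 km; running total=16780.1 km
Leg 2 bearing: y=sinΔλ·cosφ2=0.70567014, x=cosφ1·sinφ2-sinφ1·cosφ2·cosΔλ=0.50161039; θ=atan2(y, x)=54.5937° ≈ 54.6°
Leg 3: φ1=0.7718544, φ2=-1.0449356, Δφ=-1.8167900, Δλ=5.2159758 rad; a=sin²(Δφ/2)+cosφ1·cosφ2·sin²(Δλ/2)=0.7148229976; c=2·atan2(√a, √(1-a))=2.014897034; dist=6371·c=12836.909 ≈ 12836.9 km; running total=29617.0 km
Leg 3 bearing: y=sinΔλ·cosφ2=-0.43964325, x=cosφ1·sinφ2-sinφ1·cosφ2·cosΔλ=-0.78874466; θ=atan2(y, x)=-150.8649° <0 so +360° → 209.1351° ≈ 209.1°
Leg 4: φ1=-1.0449356, φ2=-0.3136287, Δφ=0.7313069, Δλ=-0.2540013 rad; a=sin²(Δφ/2)+cosφ1·cosφ2·sin²(Δλ/2)=0.1355088004; c=2·atan2(√a, √(1-a))=0.753962119; dist=6371·c=4803.493 ≈ 4803.5 km; running total=34420.5 km
Leg 4 bearing: y=sinΔλ·cosφ2=-0.23902154, x=cosφ1·sinφ2-sinφ1·cosφ2·cosΔλ=0.64144631; θ=atan2(y, x)=-20.4369° <0 so +360° → 339.5631° ≈ 339.6°
Leg 5: φ1=-0.3136287, φ2=1.2473484, Δφ=1.5609771, Δλ=-5.1931713 rad; a=sin²(Δφ/2)+cosφ1·cosφ2·sin²(Δλ/2)=0.5763466942; c=2·atan2(√a, √(1-a))=1.724089376; dist=6371·c=10984.173 ≈ 10984.2 km; running total=45404.7 km
Leg 5 bearing: y=sinΔλ·cosφ2=0.28180539, x=cosφ1·sinφ2-sinφ1·cosφ2·cosΔλ=0.94724361; θ=atan2(y, x)=16.5678° ≈ 16.6°
Leg 6: φ1=1.2473484, φ2=-1.0372614, Δφ=-2.2846098, Δλ=2.0440581 rad; a=sin²(Δφ/2)+cosφ1·cosφ2·sin²(Δλ/2)=0.9450218907; c=2·atan2(√a, √(1-a))=2.668237525; dist=6371·c=16999.341 ≈ 16999.3 km; running total=62404.0 km
Leg 6 bearing: y=sinΔλ·cosφ2=0.45268025, x=cosφ1·sinφ2-sinφ1·cosφ2·cosΔλ=-0.05387637; θ=atan2(y, x)=96.7872° ≈ 96.8°
Leg 7: φ1=-1.0372614, φ2=-0.9711344, Δφ=0.0661270, Δλ=1.4578613 rad; a=sin²(Δφ/2)+cosφ1·cosφ2·sin²(Δλ/2)=0.1284317183; c=2·atan2(√a, √(1-a))=0.733050633; dist=6371·c=4670.266 ≈ 4670.3 km; running total=67074.3 km
Leg 7 bearing: y=sinΔλ·cosφ2=0.56076824, x=cosφ1·sinφ2-sinφ1·cosφ2·cosΔλ=-0.36508496; θ=atan2(y, x)=123.0659° ≈ 123.1°

Leg 1: dist=10111.5 km, bearing=318.4°
Leg 2: dist=6668.6 km, bearing=54.6°
Leg 3: dist=12836.9 km, bearing=209.1°
Leg 4: dist=4803.5 km, bearing=339.6°
Leg 5: dist=10984.2 km, bearing=16.6°
Leg 6: dist=16999.3 km, bearing=96.8°
Leg 7: dist=4670.3 km, bearing=123.1°
Total: 67074.3 km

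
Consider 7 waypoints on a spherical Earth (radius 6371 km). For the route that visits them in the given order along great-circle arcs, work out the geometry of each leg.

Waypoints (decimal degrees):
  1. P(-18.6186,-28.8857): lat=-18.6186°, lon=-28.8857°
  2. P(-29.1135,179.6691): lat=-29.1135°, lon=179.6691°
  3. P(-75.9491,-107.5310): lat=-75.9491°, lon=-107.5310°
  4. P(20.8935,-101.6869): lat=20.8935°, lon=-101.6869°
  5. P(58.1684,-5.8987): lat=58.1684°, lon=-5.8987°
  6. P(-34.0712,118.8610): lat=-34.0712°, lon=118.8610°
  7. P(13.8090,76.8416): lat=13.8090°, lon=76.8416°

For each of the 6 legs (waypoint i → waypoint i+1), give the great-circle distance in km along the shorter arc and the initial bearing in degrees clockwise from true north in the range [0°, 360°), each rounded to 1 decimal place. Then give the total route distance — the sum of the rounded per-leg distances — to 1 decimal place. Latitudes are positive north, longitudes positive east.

Leg 1: dist=13886.2 km, bearing=210.6°
Leg 2: dist=6413.3 km, bearing=164.1°
Leg 3: dist=10776.0 km, bearing=5.5°
Leg 4: dist=8376.0 km, bearing=32.8°
Leg 5: dist=15175.1 km, bearing=81.2°
Leg 6: dist=6934.3 km, bearing=312.8°
Total: 61560.9 km

Leg 1: φ1=-0.3249559, φ2=-0.5081264, Δφ=-0.1831706, Δλ=3.6399679 rad; a=sin²(Δφ/2)+cosφ1·cosφ2·sin²(Δλ/2)=0.7859441730; c=2·atan2(√a, √(1-a))=2.179602270; dist=6371·c=13886.246 ≈ 13886.2 km; running total=13886.2 km
Leg 1 bearing: y=sinΔλ·cosφ2=-0.41760753, x=cosφ1·sinφ2-sinφ1·cosφ2·cosΔλ=-0.70607908; θ=atan2(y, x)=-149.3980° <0 so +360° → 210.6020° ≈ 210.6°
Leg 2: φ1=-0.5081264, φ2=-1.3255619, Δφ=-0.8174354, Δλ=-5.0125874 rad; a=sin²(Δφ/2)+cosφ1·cosφ2·sin²(Δλ/2)=0.2326464516; c=2·atan2(√a, √(1-a))=1.006635233; dist=6371·c=6413.273 ≈ 6413.3 km; running total=20299.5 km
Leg 2 bearing: y=sinΔλ·cosφ2=0.23192597, x=cosφ1·sinφ2-sinφ1·cosφ2·cosΔλ=-0.81258764; θ=atan2(y, x)=164.0704° ≈ 164.1°
Leg 3: φ1=-1.3255619, φ2=0.3646604, Δφ=1.6902222, Δλ=0.1019988 rad; a=sin²(Δφ/2)+cosφ1·cosφ2·sin²(Δλ/2)=0.5601605400; c=2·atan2(√a, √(1-a))=1.691409633; dist=6371·c=10775.971 ≈ 10776.0 km; running total=31075.5 km
Leg 3 bearing: y=sinΔλ·cosφ2=0.09512670, x=cosφ1·sinφ2-sinφ1·cosφ2·cosΔλ=0.98816686; θ=atan2(y, x)=5.4987° ≈ 5.5°
Leg 4: φ1=0.3646604, φ2=1.0152301, Δφ=0.6505697, Δλ=1.6718195 rad; a=sin²(Δφ/2)+cosφ1·cosφ2·sin²(Δλ/2)=0.3733493174; c=2·atan2(√a, √(1-a))=1.314704927; dist=6371·c=8375.985 ≈ 8376.0 km; running total=39451.5 km
Leg 4 bearing: y=sinΔλ·cosφ2=0.52473538, x=cosφ1·sinφ2-sinφ1·cosφ2·cosΔλ=0.81270610; θ=atan2(y, x)=32.8489° ≈ 32.8°
Leg 5: φ1=1.0152301, φ2=-0.5946546, Δφ=-1.6098847, Δλ=2.1774675 rad; a=sin²(Δφ/2)+cosφ1·cosφ2·sin²(Δλ/2)=0.8625258559; c=2·atan2(√a, √(1-a))=2.381905805; dist=6371·c=15175.122 ≈ 15175.1 km; running total=54626.6 km
Leg 5 bearing: y=sinΔλ·cosφ2=0.68052476, x=cosφ1·sinφ2-sinφ1·cosφ2·cosΔλ=0.10576423; θ=atan2(y, x)=81.1660° ≈ 81.2°
Leg 6: φ1=-0.5946546, φ2=0.2410125, Δφ=0.8356671, Δλ=-0.7333769 rad; a=sin²(Δφ/2)+cosφ1·cosφ2·sin²(Δλ/2)=0.2680568373; c=2·atan2(√a, √(1-a))=1.088419248; dist=6371·c=6934.319 ≈ 6934.3 km; running total=61560.9 km
Leg 6 bearing: y=sinΔλ·cosφ2=-0.65003490, x=cosφ1·sinφ2-sinφ1·cosφ2·cosΔλ=0.60188379; θ=atan2(y, x)=-47.2026° <0 so +360° → 312.7974° ≈ 312.8°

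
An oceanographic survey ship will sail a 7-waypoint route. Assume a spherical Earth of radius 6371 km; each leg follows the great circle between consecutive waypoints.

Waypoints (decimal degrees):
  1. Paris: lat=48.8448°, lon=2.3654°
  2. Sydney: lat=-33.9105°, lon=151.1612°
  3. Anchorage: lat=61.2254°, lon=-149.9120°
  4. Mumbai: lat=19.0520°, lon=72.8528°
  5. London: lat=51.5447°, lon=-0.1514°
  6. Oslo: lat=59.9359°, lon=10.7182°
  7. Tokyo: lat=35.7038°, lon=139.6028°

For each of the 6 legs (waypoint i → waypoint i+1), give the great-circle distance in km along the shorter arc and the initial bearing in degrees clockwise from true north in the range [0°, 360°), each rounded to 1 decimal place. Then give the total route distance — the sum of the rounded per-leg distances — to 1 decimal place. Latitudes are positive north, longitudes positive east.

Leg 1: φ1=0.8525026, φ2=-0.5918499, Δφ=-1.4443525, Δλ=2.5969766 rad; a=sin²(Δφ/2)+cosφ1·cosφ2·sin²(Δλ/2)=0.9436031568; c=2·atan2(√a, √(1-a))=2.662050630; dist=6371·c=16959.925 ≈ 16959.9 km; running total=16959.9 km
Leg 1 bearing: y=sinΔλ·cosφ2=0.42996786, x=cosφ1·sinφ2-sinφ1·cosφ2·cosΔλ=0.16730988; θ=atan2(y, x)=68.7379° ≈ 68.7°
Leg 2: φ1=-0.5918499, φ2=1.0685848, Δφ=1.6604347, Δλ=-5.2547186 rad; a=sin²(Δφ/2)+cosφ1·cosφ2·sin²(Δλ/2)=0.6414091953; c=2·atan2(√a, √(1-a))=1.857527522; dist=6371·c=11834.308 ≈ 11834.3 km; running total=28794.2 km
Leg 2 bearing: y=sinΔλ·cosφ2=0.41229339, x=cosφ1·sinφ2-sinφ1·cosφ2·cosΔλ=0.86604152; θ=atan2(y, x)=25.4576° ≈ 25.5°
Leg 3: φ1=1.0685848, φ2=0.3325201, Δφ=-0.7360647, Δλ=3.8879792 rad; a=sin²(Δφ/2)+cosφ1·cosφ2·sin²(Δλ/2)=0.5239579242; c=2·atan2(√a, √(1-a))=1.618730529; dist=6371·c=10312.932 ≈ 10312.9 km; running total=39107.1 km
Leg 3 bearing: y=sinΔλ·cosφ2=-0.64179715, x=cosφ1·sinφ2-sinφ1·cosφ2·cosΔλ=0.76537604; θ=atan2(y, x)=-39.9811° <0 so +360° → 320.0189° ≈ 320.0°
Leg 4: φ1=0.3325201, φ2=0.8996247, Δφ=0.5671046, Δλ=-1.2741637 rad; a=sin²(Δφ/2)+cosφ1·cosφ2·sin²(Δλ/2)=0.2862759427; c=2·atan2(√a, √(1-a))=1.129128197; dist=6371·c=7193.676 ≈ 7193.7 km; running total=46300.8 km
Leg 4 bearing: y=sinΔλ·cosφ2=-0.59474297, x=cosφ1·sinφ2-sinφ1·cosφ2·cosΔλ=0.68085895; θ=atan2(y, x)=-41.1378° <0 so +360° → 318.8622° ≈ 318.9°
Leg 5: φ1=0.8996247, φ2=1.0460788, Δφ=0.1464541, Δλ=0.1897103 rad; a=sin²(Δφ/2)+cosφ1·cosφ2·sin²(Δλ/2)=0.0081474336; c=2·atan2(√a, √(1-a))=0.180772311; dist=6371·c=1151.700 ≈ 1151.7 km; running total=47452.5 km
Leg 5 bearing: y=sinΔλ·cosφ2=0.09446985, x=cosφ1·sinφ2-sinφ1·cosφ2·cosΔλ=0.15296947; θ=atan2(y, x)=31.6984° ≈ 31.7°
Leg 6: φ1=1.0460788, φ2=0.6231489, Δφ=-0.4229299, Δλ=2.2494606 rad; a=sin²(Δφ/2)+cosφ1·cosφ2·sin²(Δλ/2)=0.3751472412; c=2·atan2(√a, √(1-a))=1.318420200; dist=6371·c=8399.655 ≈ 8399.7 km; running total=55852.2 km
Leg 6 bearing: y=sinΔλ·cosφ2=0.63210536, x=cosφ1·sinφ2-sinφ1·cosφ2·cosΔλ=0.73354616; θ=atan2(y, x)=40.7519° ≈ 40.8°

Leg 1: dist=16959.9 km, bearing=68.7°
Leg 2: dist=11834.3 km, bearing=25.5°
Leg 3: dist=10312.9 km, bearing=320.0°
Leg 4: dist=7193.7 km, bearing=318.9°
Leg 5: dist=1151.7 km, bearing=31.7°
Leg 6: dist=8399.7 km, bearing=40.8°
Total: 55852.2 km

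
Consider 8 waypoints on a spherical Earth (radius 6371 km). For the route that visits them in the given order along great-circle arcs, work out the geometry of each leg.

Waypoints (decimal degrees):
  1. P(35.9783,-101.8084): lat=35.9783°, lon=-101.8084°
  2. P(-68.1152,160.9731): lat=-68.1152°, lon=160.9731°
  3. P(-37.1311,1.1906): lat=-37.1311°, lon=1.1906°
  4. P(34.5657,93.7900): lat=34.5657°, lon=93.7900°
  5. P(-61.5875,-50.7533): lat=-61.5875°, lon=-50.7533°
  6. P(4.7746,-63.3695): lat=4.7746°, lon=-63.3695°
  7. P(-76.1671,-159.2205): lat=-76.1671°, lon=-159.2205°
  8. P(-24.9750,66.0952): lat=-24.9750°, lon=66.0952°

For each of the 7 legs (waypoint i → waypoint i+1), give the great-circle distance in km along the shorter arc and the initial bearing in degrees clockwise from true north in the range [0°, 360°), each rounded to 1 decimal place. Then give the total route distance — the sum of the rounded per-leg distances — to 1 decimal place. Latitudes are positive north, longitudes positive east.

Leg 1: φ1=0.6279398, φ2=-1.1888345, Δφ=-1.8167743, Δλ=4.5864024 rad; a=sin²(Δφ/2)+cosφ1·cosφ2·sin²(Δλ/2)=0.7915220223; c=2·atan2(√a, √(1-a))=2.193266793; dist=6371·c=13973.303 ≈ 13973.3 km; running total=13973.3 km
Leg 1 bearing: y=sinΔλ·cosφ2=-0.36978734, x=cosφ1·sinφ2-sinφ1·cosφ2·cosΔλ=-0.72340650; θ=atan2(y, x)=-152.9250° <0 so +360° → 207.0750° ≈ 207.1°
Leg 2: φ1=-1.1888345, φ2=-0.6480599, Δφ=0.5407746, Δλ=-2.7887307 rad; a=sin²(Δφ/2)+cosφ1·cosφ2·sin²(Δλ/2)=0.3593608336; c=2·atan2(√a, √(1-a))=1.285670362; dist=6371·c=8191.006 ≈ 8191.0 km; running total=22164.3 km
Leg 2 bearing: y=sinΔλ·cosφ2=-0.27551971, x=cosφ1·sinφ2-sinφ1·cosφ2·cosΔλ=-0.91922325; θ=atan2(y, x)=-163.3149° <0 so +360° → 196.6851° ≈ 196.7°
Leg 3: φ1=-0.6480599, φ2=0.6032853, Δφ=1.2513452, Δλ=1.6161644 rad; a=sin²(Δφ/2)+cosφ1·cosφ2·sin²(Δλ/2)=0.6861255325; c=2·atan2(√a, √(1-a))=1.952229543; dist=6371·c=12437.654 ≈ 12437.7 km; running total=34602.0 km
Leg 3 bearing: y=sinΔλ·cosφ2=0.82262884, x=cosφ1·sinφ2-sinφ1·cosφ2·cosΔλ=0.42978010; θ=atan2(y, x)=62.4153° ≈ 62.4°
Leg 4: φ1=0.6032853, φ2=-1.0749047, Δφ=-1.6781899, Δλ=-2.5227565 rad; a=sin²(Δφ/2)+cosφ1·cosφ2·sin²(Δλ/2)=0.9090858650; c=2·atan2(√a, √(1-a))=2.529020370; dist=6371·c=16112.389 ≈ 16112.4 km; running total=50714.4 km
Leg 4 bearing: y=sinΔλ·cosφ2=-0.27601500, x=cosφ1·sinφ2-sinφ1·cosφ2·cosΔλ=-0.50439146; θ=atan2(y, x)=-151.3115° <0 so +360° → 208.6885° ≈ 208.7°
Leg 5: φ1=-1.0749047, φ2=0.0833325, Δφ=1.1582371, Δλ=-0.2201942 rad; a=sin²(Δφ/2)+cosφ1·cosφ2·sin²(Δλ/2)=0.3052467958; c=2·atan2(√a, √(1-a))=1.170700711; dist=6371·c=7458.534 ≈ 7458.5 km; running total=58172.9 km
Leg 5 bearing: y=sinΔλ·cosφ2=-0.21766122, x=cosφ1·sinφ2-sinφ1·cosφ2·cosΔλ=0.89493483; θ=atan2(y, x)=-13.6698° <0 so +360° → 346.3302° ≈ 346.3°
Leg 6: φ1=0.0833325, φ2=-1.3293667, Δφ=-1.4126992, Δλ=-1.6729155 rad; a=sin²(Δφ/2)+cosφ1·cosφ2·sin²(Δλ/2)=0.5525553954; c=2·atan2(√a, √(1-a))=1.676101635; dist=6371·c=10678.444 ≈ 10678.4 km; running total=68851.3 km
Leg 6 bearing: y=sinΔλ·cosφ2=-0.23784548, x=cosφ1·sinφ2-sinφ1·cosφ2·cosΔλ=-0.96559891; θ=atan2(y, x)=-166.1624° <0 so +360° → 193.8376° ≈ 193.8°
Leg 7: φ1=-1.3293667, φ2=-0.4358960, Δφ=0.8934707, Δλ=3.9325008 rad; a=sin²(Δφ/2)+cosφ1·cosφ2·sin²(Δλ/2)=0.3712151651; c=2·atan2(√a, √(1-a))=1.310290164; dist=6371·c=8347.859 ≈ 8347.9 km; running total=77199.2 km
Leg 7 bearing: y=sinΔλ·cosφ2=-0.64450880, x=cosφ1·sinφ2-sinφ1·cosφ2·cosΔλ=-0.71990712; θ=atan2(y, x)=-138.1630° <0 so +360° → 221.8370° ≈ 221.8°

Leg 1: dist=13973.3 km, bearing=207.1°
Leg 2: dist=8191.0 km, bearing=196.7°
Leg 3: dist=12437.7 km, bearing=62.4°
Leg 4: dist=16112.4 km, bearing=208.7°
Leg 5: dist=7458.5 km, bearing=346.3°
Leg 6: dist=10678.4 km, bearing=193.8°
Leg 7: dist=8347.9 km, bearing=221.8°
Total: 77199.2 km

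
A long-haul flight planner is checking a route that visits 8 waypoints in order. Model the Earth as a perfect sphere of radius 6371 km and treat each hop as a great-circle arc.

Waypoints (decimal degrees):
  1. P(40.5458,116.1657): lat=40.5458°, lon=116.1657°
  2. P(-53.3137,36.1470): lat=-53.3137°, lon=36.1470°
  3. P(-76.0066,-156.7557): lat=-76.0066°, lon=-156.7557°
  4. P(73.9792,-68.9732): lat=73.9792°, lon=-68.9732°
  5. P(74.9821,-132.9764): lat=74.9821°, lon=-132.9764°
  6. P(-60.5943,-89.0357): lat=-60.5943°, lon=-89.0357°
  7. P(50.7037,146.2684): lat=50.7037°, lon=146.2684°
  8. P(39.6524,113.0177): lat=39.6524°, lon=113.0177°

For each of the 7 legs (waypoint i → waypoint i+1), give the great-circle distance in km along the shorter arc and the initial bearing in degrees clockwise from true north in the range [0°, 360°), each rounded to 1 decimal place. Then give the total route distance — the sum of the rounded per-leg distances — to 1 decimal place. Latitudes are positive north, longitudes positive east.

Leg 1: dist=12928.7 km, bearing=221.0°
Leg 2: dist=5605.2 km, bearing=176.0°
Leg 3: dist=17618.1 km, bearing=48.6°
Leg 4: dist=1815.3 km, bearing=304.1°
Leg 5: dist=15408.6 km, bearing=149.0°
Leg 6: dist=16494.7 km, bearing=277.2°
Leg 7: dist=2849.7 km, bearing=257.4°
Total: 72720.3 km

Leg 1: φ1=0.7076577, φ2=-0.9304996, Δφ=-1.6381573, Δλ=-1.3965898 rad; a=sin²(Δφ/2)+cosφ1·cosφ2·sin²(Δλ/2)=0.7213022633; c=2·atan2(√a, √(1-a))=2.029297439; dist=6371·c=12928.654 ≈ 12928.7 km; running total=12928.7 km
Leg 1 bearing: y=sinΔλ·cosφ2=-0.58839089, x=cosφ1·sinφ2-sinφ1·cosφ2·cosΔλ=-0.67668116; θ=atan2(y, x)=-138.9922° <0 so +360° → 221.0078° ≈ 221.0°
Leg 2: φ1=-0.9304996, φ2=-1.3265654, Δφ=-0.3960658, Δλ=-3.3667873 rad; a=sin²(Δφ/2)+cosφ1·cosφ2·sin²(Δλ/2)=0.1813486694; c=2·atan2(√a, √(1-a))=0.879803397; dist=6371·c=5605.227 ≈ 5605.2 km; running total=18533.9 km
Leg 2 bearing: y=sinΔλ·cosφ2=0.05399525, x=cosφ1·sinφ2-sinφ1·cosφ2·cosΔλ=-0.76871961; θ=atan2(y, x)=175.9821° ≈ 176.0°
Leg 3: φ1=-1.3265654, φ2=1.2911806, Δφ=2.6177460, Δλ=1.5320937 rad; a=sin²(Δφ/2)+cosφ1·cosφ2·sin²(Δλ/2)=0.9650277565; c=2·atan2(√a, √(1-a))=2.765360231; dist=6371·c=17618.110 ≈ 17618.1 km; running total=36152.0 km
Leg 3 bearing: y=sinΔλ·cosφ2=0.27577963, x=cosφ1·sinφ2-sinφ1·cosφ2·cosΔλ=0.24278043; θ=atan2(y, x)=48.6412° ≈ 48.6°
Leg 4: φ1=1.2911806, φ2=1.3086845, Δφ=0.0175039, Δλ=-1.1170666 rad; a=sin²(Δφ/2)+cosφ1·cosφ2·sin²(Δλ/2)=0.0201604942; c=2·atan2(√a, √(1-a))=0.284938252; dist=6371·c=1815.342 ≈ 1815.3 km; running total=37967.3 km
Leg 4 bearing: y=sinΔλ·cosφ2=-0.23290258, x=cosφ1·sinφ2-sinφ1·cosφ2·cosΔλ=0.15739309; θ=atan2(y, x)=-55.9496° <0 so +360° → 304.0504° ≈ 304.1°
Leg 5: φ1=1.3086845, φ2=-1.0575700, Δφ=-2.3662546, Δλ=0.7669099 rad; a=sin²(Δφ/2)+cosφ1·cosφ2·sin²(Δλ/2)=0.8749001178; c=2·atan2(√a, √(1-a))=2.418556442; dist=6371·c=15408.623 ≈ 15408.6 km; running total=53375.9 km
Leg 5 bearing: y=sinΔλ·cosφ2=0.34070488, x=cosφ1·sinφ2-sinφ1·cosφ2·cosΔλ=-0.56720348; θ=atan2(y, x)=149.0078° ≈ 149.0°
Leg 6: φ1=-1.0575700, φ2=0.8849465, Δφ=1.9425166, Δλ=4.1068313 rad; a=sin²(Δφ/2)+cosφ1·cosφ2·sin²(Δλ/2)=0.9255913208; c=2·atan2(√a, √(1-a))=2.589030731; dist=6371·c=16494.715 ≈ 16494.7 km; running total=69870.6 km
Leg 6 bearing: y=sinΔλ·cosφ2=-0.52071502, x=cosφ1·sinφ2-sinφ1·cosφ2·cosΔλ=0.06590884; θ=atan2(y, x)=-82.7862° <0 so +360° → 277.2138° ≈ 277.2°
Leg 7: φ1=0.8849465, φ2=0.6920649, Δφ=-0.1928816, Δλ=-0.5803342 rad; a=sin²(Δφ/2)+cosφ1·cosφ2·sin²(Δλ/2)=0.0491887670; c=2·atan2(√a, √(1-a))=0.447290197; dist=6371·c=2849.686 ≈ 2849.7 km; running total=72720.3 km
Leg 7 bearing: y=sinΔλ·cosφ2=-0.42215525, x=cosφ1·sinφ2-sinφ1·cosφ2·cosΔλ=-0.09413751; θ=atan2(y, x)=-102.5709° <0 so +360° → 257.4291° ≈ 257.4°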